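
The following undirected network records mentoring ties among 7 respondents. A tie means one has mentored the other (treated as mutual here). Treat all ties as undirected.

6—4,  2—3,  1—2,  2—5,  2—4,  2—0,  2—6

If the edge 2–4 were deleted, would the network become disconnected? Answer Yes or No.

Even without that edge, 2 still reaches 4 via 2 – 6 – 4, so the network stays connected. Not a bridge.

No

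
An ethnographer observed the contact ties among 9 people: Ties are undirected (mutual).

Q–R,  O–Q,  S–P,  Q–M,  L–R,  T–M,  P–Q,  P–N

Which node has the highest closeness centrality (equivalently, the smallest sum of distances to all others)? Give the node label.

Farness (sum of distances to all others) for each node — L:24, M:17, N:22, O:19, P:15, Q:12, R:17, S:22, T:24.
The smallest farness is 12, for Q, so Q has the highest closeness.

Q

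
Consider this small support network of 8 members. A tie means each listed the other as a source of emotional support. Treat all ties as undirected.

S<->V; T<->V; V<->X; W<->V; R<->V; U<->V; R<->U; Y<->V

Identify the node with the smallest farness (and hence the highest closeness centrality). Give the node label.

V

Farness (sum of distances to all others) for each node — R:12, S:13, T:13, U:12, V:7, W:13, X:13, Y:13.
The smallest farness is 7, for V, so V has the highest closeness.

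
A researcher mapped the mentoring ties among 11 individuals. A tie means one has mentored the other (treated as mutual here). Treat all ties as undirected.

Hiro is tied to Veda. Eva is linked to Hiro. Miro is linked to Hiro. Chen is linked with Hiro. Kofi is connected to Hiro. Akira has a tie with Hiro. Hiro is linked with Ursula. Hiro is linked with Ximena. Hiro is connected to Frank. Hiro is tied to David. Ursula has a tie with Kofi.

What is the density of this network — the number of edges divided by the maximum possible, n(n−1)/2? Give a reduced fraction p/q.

1/5

There are 11 edges and 11 nodes, so the maximum possible is C(11,2) = 55.
Density = 11/55 = 1/5.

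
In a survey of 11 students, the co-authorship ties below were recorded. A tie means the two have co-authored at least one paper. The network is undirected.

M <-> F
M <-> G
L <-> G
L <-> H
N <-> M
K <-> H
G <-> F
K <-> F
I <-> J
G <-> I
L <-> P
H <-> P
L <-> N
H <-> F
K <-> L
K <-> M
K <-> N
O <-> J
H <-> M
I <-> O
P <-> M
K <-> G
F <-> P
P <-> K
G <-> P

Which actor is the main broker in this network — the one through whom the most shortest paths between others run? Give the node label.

G

Unnormalized betweenness of each node: F:4/5, G:429/20, H:9/20, I:16, J:0, K:15/4, L:14/5, M:33/10, N:1/5, O:0, P:5/4.
G has the largest value, 429/20, making it the main broker — the node through which the most shortest paths run.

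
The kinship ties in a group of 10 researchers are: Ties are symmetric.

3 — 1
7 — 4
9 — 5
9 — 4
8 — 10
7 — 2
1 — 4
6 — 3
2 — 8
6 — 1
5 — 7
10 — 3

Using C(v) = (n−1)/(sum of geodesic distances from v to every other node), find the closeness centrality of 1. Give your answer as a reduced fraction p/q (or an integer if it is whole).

1/2

Distances from 1: 2:3, 3:1, 4:1, 5:3, 6:1, 7:2, 8:3, 9:2, 10:2. Sum = 18.
n = 10, so closeness = 9/18 = 1/2.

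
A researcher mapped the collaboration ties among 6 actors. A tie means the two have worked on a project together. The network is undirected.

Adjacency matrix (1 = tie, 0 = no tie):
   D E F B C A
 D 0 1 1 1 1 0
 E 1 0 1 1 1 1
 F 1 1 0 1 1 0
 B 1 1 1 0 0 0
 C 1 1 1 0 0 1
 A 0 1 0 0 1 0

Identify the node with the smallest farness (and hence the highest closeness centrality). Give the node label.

E

Farness (sum of distances to all others) for each node — A:8, B:7, C:6, D:6, E:5, F:6.
The smallest farness is 5, for E, so E has the highest closeness.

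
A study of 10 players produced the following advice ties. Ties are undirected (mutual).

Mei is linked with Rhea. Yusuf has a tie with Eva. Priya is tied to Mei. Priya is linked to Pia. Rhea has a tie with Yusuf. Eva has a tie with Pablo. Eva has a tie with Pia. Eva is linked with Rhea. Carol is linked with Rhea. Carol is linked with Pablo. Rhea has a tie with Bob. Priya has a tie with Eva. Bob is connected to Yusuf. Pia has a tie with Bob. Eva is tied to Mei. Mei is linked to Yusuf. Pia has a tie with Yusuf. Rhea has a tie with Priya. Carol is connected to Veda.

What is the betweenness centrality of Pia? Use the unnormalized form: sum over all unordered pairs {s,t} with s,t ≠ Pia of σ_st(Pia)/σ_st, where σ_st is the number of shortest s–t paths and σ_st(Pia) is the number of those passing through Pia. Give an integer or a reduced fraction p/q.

Pairs whose geodesics pass through Pia — Pablo–Bob: 1/4; Eva–Bob: 1/3; Bob–Priya: 1/2; Priya–Yusuf: 1/4.
All other pairs contribute 0.
Summing the contributions gives betweenness(Pia) = 4/3.

4/3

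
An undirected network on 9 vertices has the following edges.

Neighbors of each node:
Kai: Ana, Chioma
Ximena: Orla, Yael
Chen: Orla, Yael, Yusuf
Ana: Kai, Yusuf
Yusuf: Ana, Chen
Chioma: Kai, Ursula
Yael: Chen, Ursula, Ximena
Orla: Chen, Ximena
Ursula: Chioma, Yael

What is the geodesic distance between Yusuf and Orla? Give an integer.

One shortest route is Yusuf – Chen – Orla, which uses 2 edges, and Yusuf and Orla are not directly tied, so nothing shorter exists. So d(Yusuf,Orla) = 2.

2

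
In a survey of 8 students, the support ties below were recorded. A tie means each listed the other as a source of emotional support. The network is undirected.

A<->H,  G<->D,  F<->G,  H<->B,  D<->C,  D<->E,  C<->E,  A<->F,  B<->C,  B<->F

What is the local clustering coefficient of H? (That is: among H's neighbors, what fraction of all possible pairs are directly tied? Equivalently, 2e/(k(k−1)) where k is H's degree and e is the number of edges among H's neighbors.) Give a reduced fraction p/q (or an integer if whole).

0

H's neighbors: A and B (k = 2).
Possible neighbor pairs: C(2,2) = 1. Edges among them: none → e = 0.
Clustering(H) = 0/1.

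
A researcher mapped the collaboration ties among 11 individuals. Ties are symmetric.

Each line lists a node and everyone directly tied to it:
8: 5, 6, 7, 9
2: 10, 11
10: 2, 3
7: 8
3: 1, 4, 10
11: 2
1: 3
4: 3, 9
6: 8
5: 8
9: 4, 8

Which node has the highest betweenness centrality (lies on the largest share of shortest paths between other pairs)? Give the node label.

3

Unnormalized betweenness of each node: 1:0, 2:9, 3:27, 4:25, 5:0, 6:0, 7:0, 8:24, 9:24, 10:16, 11:0.
3 has the largest value, 27, making it the main broker — the node through which the most shortest paths run.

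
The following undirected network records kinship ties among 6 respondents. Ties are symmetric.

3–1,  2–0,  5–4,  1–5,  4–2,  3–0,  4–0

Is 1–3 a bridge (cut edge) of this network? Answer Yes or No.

Even without that edge, 1 still reaches 3 via 1 – 5 – 4 – 0 – 3, so the network stays connected. Not a bridge.

No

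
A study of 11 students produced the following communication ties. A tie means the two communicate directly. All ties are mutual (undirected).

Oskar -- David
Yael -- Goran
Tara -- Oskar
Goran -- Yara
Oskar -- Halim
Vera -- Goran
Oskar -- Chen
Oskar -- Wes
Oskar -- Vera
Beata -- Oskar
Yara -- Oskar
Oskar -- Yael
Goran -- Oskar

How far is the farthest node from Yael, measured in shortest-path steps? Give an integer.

2

Distances from Yael: Beata:2, Chen:2, David:2, Goran:1, Halim:2, Oskar:1, Tara:2, Vera:2, Wes:2, Yara:2.
The largest is 2 (to David, Halim, Vera, Wes, Yara, Beata, Chen, and Tara), so the eccentricity of Yael is 2.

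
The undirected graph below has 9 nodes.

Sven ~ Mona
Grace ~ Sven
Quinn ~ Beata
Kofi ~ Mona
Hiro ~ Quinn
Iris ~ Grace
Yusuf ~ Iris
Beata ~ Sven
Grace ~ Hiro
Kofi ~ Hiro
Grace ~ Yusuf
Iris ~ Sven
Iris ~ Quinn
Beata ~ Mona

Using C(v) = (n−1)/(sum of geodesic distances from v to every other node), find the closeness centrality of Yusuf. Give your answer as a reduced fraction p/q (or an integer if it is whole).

8/17

Distances from Yusuf: Beata:3, Grace:1, Hiro:2, Iris:1, Kofi:3, Mona:3, Quinn:2, Sven:2. Sum = 17.
n = 9, so closeness = 8/17.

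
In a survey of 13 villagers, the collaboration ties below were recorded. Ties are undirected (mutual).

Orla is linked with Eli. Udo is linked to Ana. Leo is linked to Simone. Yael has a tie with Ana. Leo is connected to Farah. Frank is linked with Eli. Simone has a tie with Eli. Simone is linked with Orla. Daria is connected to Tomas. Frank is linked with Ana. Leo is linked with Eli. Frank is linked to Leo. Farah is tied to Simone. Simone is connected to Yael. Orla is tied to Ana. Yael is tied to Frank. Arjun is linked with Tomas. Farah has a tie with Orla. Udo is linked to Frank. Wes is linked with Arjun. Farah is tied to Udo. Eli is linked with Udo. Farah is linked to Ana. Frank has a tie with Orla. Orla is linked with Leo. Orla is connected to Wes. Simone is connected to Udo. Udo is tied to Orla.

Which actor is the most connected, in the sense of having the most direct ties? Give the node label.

Orla

Degrees — Ana:5, Arjun:2, Daria:1, Eli:5, Farah:5, Frank:6, Leo:5, Orla:8, Simone:6, Tomas:2, Udo:6, Wes:2, Yael:3.
The maximum is 8, attained only by Orla.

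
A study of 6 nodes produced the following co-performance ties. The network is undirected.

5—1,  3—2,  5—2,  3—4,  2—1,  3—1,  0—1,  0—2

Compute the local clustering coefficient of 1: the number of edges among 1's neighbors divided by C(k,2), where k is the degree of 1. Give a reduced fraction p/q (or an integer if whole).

1's neighbors: 0, 2, 3, and 5 (k = 4).
Possible neighbor pairs: C(4,2) = 6. Edges among them: 0–2, 2–3, 2–5 → e = 3.
Clustering(1) = 3/6 = 1/2.

1/2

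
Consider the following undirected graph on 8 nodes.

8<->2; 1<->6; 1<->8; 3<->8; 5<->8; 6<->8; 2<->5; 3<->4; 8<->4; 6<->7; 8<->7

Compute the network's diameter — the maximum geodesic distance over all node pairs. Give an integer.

Eccentricity of each node (its greatest distance to any other): 1:2, 2:2, 3:2, 4:2, 5:2, 6:2, 7:2, 8:1.
The maximum eccentricity is 2, realized for instance by the pair 2–4 via 2 – 8 – 4. So the diameter is 2.

2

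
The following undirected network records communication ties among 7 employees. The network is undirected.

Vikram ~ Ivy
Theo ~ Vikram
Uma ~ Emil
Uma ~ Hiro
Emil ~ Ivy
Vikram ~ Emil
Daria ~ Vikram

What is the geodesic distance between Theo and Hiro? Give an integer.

One shortest route is Theo – Vikram – Emil – Uma – Hiro, which uses 4 edges, and at distance 3 from Theo we only reach {Uma}, which does not include Hiro. So d(Theo,Hiro) = 4.

4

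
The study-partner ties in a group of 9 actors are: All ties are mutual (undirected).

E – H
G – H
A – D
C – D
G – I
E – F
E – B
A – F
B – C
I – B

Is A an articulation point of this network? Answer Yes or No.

No

Even without A, every remaining node can still reach every other (the residual graph is connected), so A is not a cut vertex.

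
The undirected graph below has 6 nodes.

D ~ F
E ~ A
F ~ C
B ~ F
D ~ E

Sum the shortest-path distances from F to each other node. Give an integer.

8

Distances from F: A:3, B:1, C:1, D:1, E:2.
Sum = 3 + 1 + 1 + 1 + 2 = 8.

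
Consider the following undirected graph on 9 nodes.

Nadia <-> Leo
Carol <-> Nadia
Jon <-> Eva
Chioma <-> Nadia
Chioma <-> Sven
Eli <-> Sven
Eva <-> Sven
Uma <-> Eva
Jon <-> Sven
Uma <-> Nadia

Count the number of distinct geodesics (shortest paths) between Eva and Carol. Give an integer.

1

The shortest distance is 3, and the only length-3 path is Eva–Uma–Nadia–Carol. So there is exactly 1 shortest path.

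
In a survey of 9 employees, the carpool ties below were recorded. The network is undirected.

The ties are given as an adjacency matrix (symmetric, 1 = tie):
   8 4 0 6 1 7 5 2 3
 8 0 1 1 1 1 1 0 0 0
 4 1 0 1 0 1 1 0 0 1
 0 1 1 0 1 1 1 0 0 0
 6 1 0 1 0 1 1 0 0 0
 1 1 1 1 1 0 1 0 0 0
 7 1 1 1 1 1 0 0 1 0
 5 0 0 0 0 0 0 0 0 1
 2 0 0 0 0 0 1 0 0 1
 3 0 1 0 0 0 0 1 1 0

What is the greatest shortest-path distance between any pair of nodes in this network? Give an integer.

Eccentricity of each node (its greatest distance to any other): 0:3, 1:3, 2:2, 3:3, 4:2, 5:4, 6:4, 7:3, 8:3.
The maximum eccentricity is 4, realized for instance by the pair 6–5 via 6 – 8 – 4 – 3 – 5. So the diameter is 4.

4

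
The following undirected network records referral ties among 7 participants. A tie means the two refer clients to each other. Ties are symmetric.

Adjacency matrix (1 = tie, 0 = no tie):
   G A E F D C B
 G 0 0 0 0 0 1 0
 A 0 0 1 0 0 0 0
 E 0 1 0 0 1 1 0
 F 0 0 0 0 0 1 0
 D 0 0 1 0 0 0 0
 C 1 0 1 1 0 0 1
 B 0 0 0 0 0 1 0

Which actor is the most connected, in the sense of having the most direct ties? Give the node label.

Degrees — A:1, B:1, C:4, D:1, E:3, F:1, G:1.
The maximum is 4, attained only by C.

C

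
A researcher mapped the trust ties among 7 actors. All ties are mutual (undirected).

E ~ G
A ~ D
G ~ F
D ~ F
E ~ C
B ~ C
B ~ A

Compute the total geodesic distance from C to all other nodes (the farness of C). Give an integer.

12

Distances from C: A:2, B:1, D:3, E:1, F:3, G:2.
Sum = 2 + 1 + 3 + 1 + 3 + 2 = 12.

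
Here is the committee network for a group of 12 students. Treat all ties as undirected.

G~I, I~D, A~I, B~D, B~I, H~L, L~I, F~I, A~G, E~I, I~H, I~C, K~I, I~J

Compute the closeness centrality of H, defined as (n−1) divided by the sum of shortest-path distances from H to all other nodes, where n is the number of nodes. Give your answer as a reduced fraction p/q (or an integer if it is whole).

11/20

Distances from H: A:2, B:2, C:2, D:2, E:2, F:2, G:2, I:1, J:2, K:2, L:1. Sum = 20.
n = 12, so closeness = 11/20.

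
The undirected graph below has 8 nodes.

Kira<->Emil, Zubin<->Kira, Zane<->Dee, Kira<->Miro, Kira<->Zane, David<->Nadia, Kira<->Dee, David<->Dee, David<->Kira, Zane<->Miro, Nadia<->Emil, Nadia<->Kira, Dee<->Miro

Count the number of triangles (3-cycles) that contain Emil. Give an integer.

1

Emil's neighbors: Kira and Nadia.
Neighbor pairs that are themselves tied: Emil–Kira–Nadia. Each forms one triangle with Emil, for 1 in total.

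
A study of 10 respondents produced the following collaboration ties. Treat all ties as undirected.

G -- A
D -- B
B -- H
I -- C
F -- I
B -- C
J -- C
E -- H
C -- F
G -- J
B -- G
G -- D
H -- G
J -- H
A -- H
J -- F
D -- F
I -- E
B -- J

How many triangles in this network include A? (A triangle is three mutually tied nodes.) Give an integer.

A's neighbors: G and H.
Neighbor pairs that are themselves tied: A–G–H. Each forms one triangle with A, for 1 in total.

1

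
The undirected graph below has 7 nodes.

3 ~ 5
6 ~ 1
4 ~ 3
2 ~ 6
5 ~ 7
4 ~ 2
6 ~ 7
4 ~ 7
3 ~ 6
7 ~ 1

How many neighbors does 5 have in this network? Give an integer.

5 is directly tied to 3 and 7. That is 2 neighbors, so the degree of 5 is 2.

2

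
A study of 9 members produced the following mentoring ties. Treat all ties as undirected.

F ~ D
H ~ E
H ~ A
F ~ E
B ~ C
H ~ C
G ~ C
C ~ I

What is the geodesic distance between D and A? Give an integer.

4

One shortest route is D – F – E – H – A, which uses 4 edges, and at distance 3 from D we only reach {H}, which does not include A. So d(D,A) = 4.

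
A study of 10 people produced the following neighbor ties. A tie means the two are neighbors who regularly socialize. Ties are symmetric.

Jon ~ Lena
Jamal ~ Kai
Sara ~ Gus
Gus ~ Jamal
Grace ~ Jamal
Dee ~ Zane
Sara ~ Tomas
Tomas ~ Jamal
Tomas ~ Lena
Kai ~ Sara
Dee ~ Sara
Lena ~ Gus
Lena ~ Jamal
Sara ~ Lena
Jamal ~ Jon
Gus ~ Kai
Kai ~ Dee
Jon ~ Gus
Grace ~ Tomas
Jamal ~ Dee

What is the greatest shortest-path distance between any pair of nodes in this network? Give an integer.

3

Eccentricity of each node (its greatest distance to any other): Dee:2, Grace:3, Gus:3, Jamal:2, Jon:3, Kai:2, Lena:3, Sara:2, Tomas:3, Zane:3.
The maximum eccentricity is 3, realized for instance by the pair Gus–Zane via Gus – Kai – Dee – Zane. So the diameter is 3.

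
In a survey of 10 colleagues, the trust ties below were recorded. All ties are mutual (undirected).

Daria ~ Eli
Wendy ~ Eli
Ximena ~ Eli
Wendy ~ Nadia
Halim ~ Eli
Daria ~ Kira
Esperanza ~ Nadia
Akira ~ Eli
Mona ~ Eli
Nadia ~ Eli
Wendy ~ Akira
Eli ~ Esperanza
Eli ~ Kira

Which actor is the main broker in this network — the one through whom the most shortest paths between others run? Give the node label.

Eli

Unnormalized betweenness of each node: Akira:0, Daria:0, Eli:31, Esperanza:0, Halim:0, Kira:0, Mona:0, Nadia:1/2, Wendy:1/2, Ximena:0.
Eli has the largest value, 31, making it the main broker — the node through which the most shortest paths run.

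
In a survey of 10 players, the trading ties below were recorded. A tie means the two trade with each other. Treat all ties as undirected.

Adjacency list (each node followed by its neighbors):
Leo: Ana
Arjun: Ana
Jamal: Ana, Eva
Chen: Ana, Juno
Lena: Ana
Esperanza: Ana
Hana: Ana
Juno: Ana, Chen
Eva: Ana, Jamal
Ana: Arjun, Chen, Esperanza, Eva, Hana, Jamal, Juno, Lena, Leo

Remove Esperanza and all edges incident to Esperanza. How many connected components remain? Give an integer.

1

Esperanza's neighbors (Ana) remain reachable from one another through other ties, so the rest of the network stays in one piece.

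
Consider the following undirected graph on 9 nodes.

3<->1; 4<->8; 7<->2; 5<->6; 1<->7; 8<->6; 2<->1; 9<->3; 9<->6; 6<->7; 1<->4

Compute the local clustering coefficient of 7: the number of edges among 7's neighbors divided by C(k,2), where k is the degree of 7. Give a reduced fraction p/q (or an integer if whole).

7's neighbors: 1, 2, and 6 (k = 3).
Possible neighbor pairs: C(3,2) = 3. Edges among them: 1–2 → e = 1.
Clustering(7) = 1/3.

1/3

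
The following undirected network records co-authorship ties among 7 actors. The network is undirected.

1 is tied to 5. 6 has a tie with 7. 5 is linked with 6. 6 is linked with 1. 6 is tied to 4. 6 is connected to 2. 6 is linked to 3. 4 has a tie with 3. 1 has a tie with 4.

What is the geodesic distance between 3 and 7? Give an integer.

One shortest route is 3 – 6 – 7, which uses 2 edges, and 3 and 7 are not directly tied, so nothing shorter exists. So d(3,7) = 2.

2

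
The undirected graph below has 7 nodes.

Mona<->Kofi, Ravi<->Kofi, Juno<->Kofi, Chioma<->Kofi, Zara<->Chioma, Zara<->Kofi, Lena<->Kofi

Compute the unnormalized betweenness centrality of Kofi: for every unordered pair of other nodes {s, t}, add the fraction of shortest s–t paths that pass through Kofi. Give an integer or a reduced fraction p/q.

Pairs whose geodesics pass through Kofi — Lena–Ravi: 1; Lena–Mona: 1; Lena–Chioma: 1; Lena–Zara: 1; Lena–Juno: 1; Ravi–Mona: 1; Ravi–Chioma: 1; Ravi–Zara: 1; Ravi–Juno: 1; Mona–Chioma: 1; Mona–Zara: 1; Mona–Juno: 1; Chioma–Juno: 1; Zara–Juno: 1.
All other pairs contribute 0.
Summing the contributions gives betweenness(Kofi) = 14.

14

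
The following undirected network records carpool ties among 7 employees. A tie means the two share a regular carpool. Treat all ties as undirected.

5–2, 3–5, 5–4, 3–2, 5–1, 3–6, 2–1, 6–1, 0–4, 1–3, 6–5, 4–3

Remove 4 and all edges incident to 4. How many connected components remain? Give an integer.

Without 4, the remaining ties split the others into: {1, 2, 3, 5, 6}; {0}.
That's 2 separate components.

2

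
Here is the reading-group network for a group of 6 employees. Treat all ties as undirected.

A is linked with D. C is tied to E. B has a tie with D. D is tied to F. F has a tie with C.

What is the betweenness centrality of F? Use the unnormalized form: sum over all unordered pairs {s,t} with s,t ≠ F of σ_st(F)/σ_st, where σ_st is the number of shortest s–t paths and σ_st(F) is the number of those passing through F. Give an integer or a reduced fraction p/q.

Pairs whose geodesics pass through F — C–D: 1; C–A: 1; C–B: 1; D–E: 1; A–E: 1; E–B: 1.
All other pairs contribute 0.
Summing the contributions gives betweenness(F) = 6.

6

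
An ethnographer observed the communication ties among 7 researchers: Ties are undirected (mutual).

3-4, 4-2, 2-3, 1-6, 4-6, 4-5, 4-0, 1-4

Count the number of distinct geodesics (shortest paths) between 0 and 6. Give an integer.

The shortest distance is 2, and the only length-2 path is 0–4–6. So there is exactly 1 shortest path.

1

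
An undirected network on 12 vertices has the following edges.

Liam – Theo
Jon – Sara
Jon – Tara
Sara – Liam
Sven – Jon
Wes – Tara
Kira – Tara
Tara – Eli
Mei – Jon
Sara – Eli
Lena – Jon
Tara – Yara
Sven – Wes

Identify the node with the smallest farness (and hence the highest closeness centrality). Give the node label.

Farness (sum of distances to all others) for each node — Eli:24, Jon:18, Kira:30, Lena:28, Liam:30, Mei:28, Sara:22, Sven:26, Tara:20, Theo:40, Wes:28, Yara:30.
The smallest farness is 18, for Jon, so Jon has the highest closeness.

Jon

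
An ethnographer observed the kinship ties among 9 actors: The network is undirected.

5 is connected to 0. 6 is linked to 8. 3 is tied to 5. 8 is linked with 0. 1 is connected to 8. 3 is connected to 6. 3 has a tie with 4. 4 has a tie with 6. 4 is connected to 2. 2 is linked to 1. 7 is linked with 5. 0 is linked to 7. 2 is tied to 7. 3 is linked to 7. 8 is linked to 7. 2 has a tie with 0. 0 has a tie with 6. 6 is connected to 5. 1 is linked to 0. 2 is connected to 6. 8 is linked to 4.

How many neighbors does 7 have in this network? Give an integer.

7 is directly tied to 0, 2, 3, 5, and 8. That is 5 neighbors, so the degree of 7 is 5.

5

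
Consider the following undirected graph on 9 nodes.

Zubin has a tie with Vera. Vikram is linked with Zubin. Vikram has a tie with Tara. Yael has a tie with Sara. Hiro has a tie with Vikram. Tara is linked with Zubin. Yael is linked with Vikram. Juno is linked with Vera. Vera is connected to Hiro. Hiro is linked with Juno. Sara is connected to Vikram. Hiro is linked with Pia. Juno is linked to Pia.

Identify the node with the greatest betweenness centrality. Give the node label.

Unnormalized betweenness of each node: Hiro:61/6, Juno:5/6, Pia:0, Sara:0, Tara:0, Vera:8/3, Vikram:46/3, Yael:0, Zubin:3.
Vikram has the largest value, 46/3, making it the main broker — the node through which the most shortest paths run.

Vikram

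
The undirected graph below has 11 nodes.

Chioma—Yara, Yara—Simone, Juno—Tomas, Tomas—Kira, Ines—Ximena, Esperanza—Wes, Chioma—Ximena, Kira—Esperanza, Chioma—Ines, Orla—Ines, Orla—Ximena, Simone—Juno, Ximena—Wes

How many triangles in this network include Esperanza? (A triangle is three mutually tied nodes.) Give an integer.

Esperanza's neighbors are Kira and Wes, but none of them are tied to each other, so no triangle contains Esperanza.

0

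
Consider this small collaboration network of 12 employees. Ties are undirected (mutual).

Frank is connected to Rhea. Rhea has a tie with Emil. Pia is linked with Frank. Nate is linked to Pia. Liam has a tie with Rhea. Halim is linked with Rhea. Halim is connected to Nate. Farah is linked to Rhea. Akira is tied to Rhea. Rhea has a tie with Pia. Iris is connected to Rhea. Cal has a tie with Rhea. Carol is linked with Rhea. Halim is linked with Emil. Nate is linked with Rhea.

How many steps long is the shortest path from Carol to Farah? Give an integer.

2

One shortest route is Carol – Rhea – Farah, which uses 2 edges, and Carol and Farah are not directly tied, so nothing shorter exists. So d(Carol,Farah) = 2.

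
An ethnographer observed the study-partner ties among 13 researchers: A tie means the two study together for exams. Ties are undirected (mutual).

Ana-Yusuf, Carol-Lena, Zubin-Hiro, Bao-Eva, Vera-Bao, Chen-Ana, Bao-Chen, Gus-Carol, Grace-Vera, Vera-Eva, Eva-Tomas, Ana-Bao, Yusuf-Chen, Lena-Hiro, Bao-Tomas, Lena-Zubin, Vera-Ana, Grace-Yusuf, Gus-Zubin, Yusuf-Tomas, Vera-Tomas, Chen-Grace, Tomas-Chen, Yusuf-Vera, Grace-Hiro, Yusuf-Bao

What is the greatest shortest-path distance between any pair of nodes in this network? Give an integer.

5

Eccentricity of each node (its greatest distance to any other): Ana:5, Bao:5, Carol:5, Chen:4, Eva:5, Grace:3, Gus:5, Hiro:3, Lena:4, Tomas:5, Vera:4, Yusuf:4, Zubin:4.
The maximum eccentricity is 5, realized for instance by the pair Carol–Bao via Carol – Lena – Hiro – Grace – Vera – Bao. So the diameter is 5.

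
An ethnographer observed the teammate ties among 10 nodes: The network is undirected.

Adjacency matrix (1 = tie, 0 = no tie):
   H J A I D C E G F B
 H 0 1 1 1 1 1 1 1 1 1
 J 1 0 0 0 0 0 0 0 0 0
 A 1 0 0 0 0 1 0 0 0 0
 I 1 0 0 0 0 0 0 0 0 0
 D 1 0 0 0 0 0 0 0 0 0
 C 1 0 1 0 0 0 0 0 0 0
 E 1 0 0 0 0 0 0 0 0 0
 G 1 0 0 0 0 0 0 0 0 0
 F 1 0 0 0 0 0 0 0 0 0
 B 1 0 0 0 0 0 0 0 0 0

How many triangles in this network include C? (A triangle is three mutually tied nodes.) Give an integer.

C's neighbors: A and H.
Neighbor pairs that are themselves tied: C–A–H. Each forms one triangle with C, for 1 in total.

1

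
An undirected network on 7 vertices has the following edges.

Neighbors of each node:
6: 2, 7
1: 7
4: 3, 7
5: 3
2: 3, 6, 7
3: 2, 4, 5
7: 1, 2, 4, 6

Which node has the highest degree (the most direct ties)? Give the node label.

7

Degrees — 1:1, 2:3, 3:3, 4:2, 5:1, 6:2, 7:4.
The maximum is 4, attained only by 7.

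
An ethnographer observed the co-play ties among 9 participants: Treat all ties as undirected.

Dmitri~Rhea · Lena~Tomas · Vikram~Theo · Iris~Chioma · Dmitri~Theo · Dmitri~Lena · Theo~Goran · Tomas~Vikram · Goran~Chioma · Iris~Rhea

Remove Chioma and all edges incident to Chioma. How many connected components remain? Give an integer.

1

Chioma's neighbors (Goran and Iris) remain reachable from one another through other ties, so the rest of the network stays in one piece.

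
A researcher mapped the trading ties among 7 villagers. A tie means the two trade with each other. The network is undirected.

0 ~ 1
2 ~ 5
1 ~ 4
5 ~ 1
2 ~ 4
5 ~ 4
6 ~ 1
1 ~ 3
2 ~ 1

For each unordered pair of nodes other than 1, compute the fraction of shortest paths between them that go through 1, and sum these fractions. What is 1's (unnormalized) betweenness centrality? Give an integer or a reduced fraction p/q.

Pairs whose geodesics pass through 1 — 2–6: 1; 2–3: 1; 2–0: 1; 6–4: 1; 6–3: 1; 6–0: 1; 6–5: 1; 4–3: 1; 4–0: 1; 3–0: 1; 3–5: 1; 0–5: 1.
All other pairs contribute 0.
Summing the contributions gives betweenness(1) = 12.

12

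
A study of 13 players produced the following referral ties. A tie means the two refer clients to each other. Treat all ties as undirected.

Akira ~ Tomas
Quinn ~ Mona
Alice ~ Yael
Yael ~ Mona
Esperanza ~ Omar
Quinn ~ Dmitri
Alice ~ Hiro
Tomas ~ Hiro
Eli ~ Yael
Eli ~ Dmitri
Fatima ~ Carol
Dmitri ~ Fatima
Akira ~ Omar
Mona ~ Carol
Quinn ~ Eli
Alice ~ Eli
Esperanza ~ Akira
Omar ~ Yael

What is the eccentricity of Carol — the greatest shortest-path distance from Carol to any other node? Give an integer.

5

Distances from Carol: Akira:4, Alice:3, Dmitri:2, Eli:3, Esperanza:4, Fatima:1, Hiro:4, Mona:1, Omar:3, Quinn:2, Tomas:5, Yael:2.
The largest is 5 (to Tomas), so the eccentricity of Carol is 5.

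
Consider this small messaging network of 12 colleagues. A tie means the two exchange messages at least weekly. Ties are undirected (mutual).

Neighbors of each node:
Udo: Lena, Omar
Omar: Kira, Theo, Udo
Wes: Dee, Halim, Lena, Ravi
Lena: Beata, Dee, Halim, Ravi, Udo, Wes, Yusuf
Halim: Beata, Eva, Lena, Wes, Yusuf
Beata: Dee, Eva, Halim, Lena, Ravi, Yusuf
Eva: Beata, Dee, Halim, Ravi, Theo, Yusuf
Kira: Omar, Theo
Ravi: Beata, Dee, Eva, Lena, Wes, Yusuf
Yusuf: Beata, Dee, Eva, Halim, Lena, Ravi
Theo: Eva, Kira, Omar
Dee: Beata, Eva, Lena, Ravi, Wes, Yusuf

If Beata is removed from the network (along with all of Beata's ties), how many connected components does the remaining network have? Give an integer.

1

Beata's neighbors (Dee, Eva, Halim, Lena, Ravi, and Yusuf) remain reachable from one another through other ties, so the rest of the network stays in one piece.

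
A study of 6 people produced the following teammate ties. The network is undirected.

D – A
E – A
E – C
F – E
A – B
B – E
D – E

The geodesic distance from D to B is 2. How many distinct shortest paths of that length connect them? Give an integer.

2

The shortest distance is 2. The length-2 paths are: D–E–B; D–A–B.
That gives 2 distinct shortest paths.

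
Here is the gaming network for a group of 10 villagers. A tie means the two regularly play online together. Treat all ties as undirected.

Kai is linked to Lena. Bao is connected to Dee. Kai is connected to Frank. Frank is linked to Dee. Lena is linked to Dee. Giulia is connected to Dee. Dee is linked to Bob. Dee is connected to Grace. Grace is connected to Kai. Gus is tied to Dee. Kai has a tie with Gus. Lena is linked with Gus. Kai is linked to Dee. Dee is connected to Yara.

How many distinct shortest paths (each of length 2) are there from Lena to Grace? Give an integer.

The shortest distance is 2. The length-2 paths are: Lena–Dee–Grace; Lena–Kai–Grace.
That gives 2 distinct shortest paths.

2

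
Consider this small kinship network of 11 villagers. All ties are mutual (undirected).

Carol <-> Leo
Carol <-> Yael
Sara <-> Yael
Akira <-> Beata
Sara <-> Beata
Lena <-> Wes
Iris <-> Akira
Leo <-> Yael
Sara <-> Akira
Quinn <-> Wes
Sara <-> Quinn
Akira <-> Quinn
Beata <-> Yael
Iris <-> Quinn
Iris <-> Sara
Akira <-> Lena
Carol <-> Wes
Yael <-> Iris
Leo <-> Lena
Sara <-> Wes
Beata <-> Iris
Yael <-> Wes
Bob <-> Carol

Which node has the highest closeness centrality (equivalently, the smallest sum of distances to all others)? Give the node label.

Yael

Farness (sum of distances to all others) for each node — Akira:18, Beata:17, Bob:26, Carol:17, Iris:16, Lena:18, Leo:18, Quinn:18, Sara:15, Wes:15, Yael:14.
The smallest farness is 14, for Yael, so Yael has the highest closeness.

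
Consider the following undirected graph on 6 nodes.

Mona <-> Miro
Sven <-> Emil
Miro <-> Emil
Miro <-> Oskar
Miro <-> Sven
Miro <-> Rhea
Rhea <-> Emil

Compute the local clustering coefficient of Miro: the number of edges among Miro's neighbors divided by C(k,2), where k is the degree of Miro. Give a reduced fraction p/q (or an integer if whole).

1/5

Miro's neighbors: Emil, Mona, Oskar, Rhea, and Sven (k = 5).
Possible neighbor pairs: C(5,2) = 10. Edges among them: Emil–Rhea, Emil–Sven → e = 2.
Clustering(Miro) = 2/10 = 1/5.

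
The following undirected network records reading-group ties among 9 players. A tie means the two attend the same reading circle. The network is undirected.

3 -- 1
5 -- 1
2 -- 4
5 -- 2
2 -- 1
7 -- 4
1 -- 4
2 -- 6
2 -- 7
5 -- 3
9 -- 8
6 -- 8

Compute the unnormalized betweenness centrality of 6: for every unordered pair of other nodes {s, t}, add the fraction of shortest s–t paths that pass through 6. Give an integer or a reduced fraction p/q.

12

Pairs whose geodesics pass through 6 — 1–8: 1; 1–9: 1; 3–8: 2/2; 3–9: 2/2; 7–8: 1; 7–9: 1; 5–8: 1; 5–9: 1; 2–8: 1; 2–9: 1; 4–8: 1; 4–9: 1.
All other pairs contribute 0.
Summing the contributions gives betweenness(6) = 12.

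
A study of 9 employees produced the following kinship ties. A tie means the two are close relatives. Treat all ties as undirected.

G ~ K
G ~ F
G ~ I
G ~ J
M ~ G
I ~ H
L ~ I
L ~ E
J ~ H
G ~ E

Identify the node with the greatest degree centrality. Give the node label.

G

Degrees — E:2, F:1, G:6, H:2, I:3, J:2, K:1, L:2, M:1.
The maximum is 6, attained only by G.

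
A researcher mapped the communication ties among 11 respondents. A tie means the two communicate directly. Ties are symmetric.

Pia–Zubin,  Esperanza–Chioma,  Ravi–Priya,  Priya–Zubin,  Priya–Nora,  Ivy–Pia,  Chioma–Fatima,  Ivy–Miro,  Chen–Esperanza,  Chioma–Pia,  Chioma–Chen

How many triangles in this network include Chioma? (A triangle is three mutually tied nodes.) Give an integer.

1

Chioma's neighbors: Chen, Esperanza, Fatima, and Pia.
Neighbor pairs that are themselves tied: Chioma–Chen–Esperanza. Each forms one triangle with Chioma, for 1 in total.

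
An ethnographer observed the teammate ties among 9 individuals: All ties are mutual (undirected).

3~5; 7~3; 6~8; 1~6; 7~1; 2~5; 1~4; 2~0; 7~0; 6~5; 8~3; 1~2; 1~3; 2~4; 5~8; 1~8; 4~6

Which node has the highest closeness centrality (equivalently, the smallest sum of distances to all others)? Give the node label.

Farness (sum of distances to all others) for each node — 0:16, 1:10, 2:12, 3:12, 4:13, 5:12, 6:13, 7:13, 8:13.
The smallest farness is 10, for 1, so 1 has the highest closeness.

1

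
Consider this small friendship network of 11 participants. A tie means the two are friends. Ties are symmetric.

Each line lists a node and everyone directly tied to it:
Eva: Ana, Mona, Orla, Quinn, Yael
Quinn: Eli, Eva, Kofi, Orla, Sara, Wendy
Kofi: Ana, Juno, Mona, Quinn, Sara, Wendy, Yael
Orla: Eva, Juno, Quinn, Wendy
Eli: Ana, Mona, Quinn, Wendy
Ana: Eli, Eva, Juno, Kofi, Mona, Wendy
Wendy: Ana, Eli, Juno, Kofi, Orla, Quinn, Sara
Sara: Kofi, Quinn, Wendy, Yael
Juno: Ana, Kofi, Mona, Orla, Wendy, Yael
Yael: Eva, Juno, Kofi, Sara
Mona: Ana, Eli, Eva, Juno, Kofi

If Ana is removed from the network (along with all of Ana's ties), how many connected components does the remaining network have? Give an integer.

Ana's neighbors (Eli, Eva, Juno, Kofi, Mona, and Wendy) remain reachable from one another through other ties, so the rest of the network stays in one piece.

1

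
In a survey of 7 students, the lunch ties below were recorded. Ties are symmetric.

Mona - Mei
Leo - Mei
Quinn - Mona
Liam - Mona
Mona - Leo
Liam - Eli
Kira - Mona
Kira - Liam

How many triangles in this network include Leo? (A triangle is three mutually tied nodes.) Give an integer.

1

Leo's neighbors: Mei and Mona.
Neighbor pairs that are themselves tied: Leo–Mei–Mona. Each forms one triangle with Leo, for 1 in total.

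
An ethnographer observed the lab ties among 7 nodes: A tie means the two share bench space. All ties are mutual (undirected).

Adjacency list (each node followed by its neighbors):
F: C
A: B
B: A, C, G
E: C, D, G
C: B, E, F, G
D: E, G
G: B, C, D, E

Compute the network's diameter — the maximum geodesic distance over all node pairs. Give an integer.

3

Eccentricity of each node (its greatest distance to any other): A:3, B:2, C:2, D:3, E:3, F:3, G:2.
The maximum eccentricity is 3, realized for instance by the pair A–D via A – B – G – D. So the diameter is 3.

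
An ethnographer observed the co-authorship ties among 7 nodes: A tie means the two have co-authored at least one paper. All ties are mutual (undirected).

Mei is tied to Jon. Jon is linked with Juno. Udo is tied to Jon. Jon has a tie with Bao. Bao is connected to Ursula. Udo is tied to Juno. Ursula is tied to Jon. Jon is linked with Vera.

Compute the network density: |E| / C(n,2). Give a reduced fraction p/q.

There are 8 edges and 7 nodes, so the maximum possible is C(7,2) = 21.
Density = 8/21.

8/21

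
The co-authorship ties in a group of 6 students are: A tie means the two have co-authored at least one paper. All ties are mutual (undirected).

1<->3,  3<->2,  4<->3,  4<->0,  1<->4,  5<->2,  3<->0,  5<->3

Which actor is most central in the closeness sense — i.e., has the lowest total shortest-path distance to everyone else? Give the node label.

3

Farness (sum of distances to all others) for each node — 0:8, 1:8, 2:8, 3:5, 4:7, 5:8.
The smallest farness is 5, for 3, so 3 has the highest closeness.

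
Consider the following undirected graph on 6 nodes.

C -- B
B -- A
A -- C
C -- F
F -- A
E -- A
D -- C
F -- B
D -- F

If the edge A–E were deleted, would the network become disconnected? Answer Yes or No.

Without the A–E edge there is no alternate route between A and E, so the network disconnects. It is a bridge.

Yes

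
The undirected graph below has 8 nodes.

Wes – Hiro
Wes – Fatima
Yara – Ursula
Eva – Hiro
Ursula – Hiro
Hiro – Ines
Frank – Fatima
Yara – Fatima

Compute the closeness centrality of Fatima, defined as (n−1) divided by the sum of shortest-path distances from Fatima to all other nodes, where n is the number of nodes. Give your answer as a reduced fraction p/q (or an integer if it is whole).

7/13

Distances from Fatima: Eva:3, Frank:1, Hiro:2, Ines:3, Ursula:2, Wes:1, Yara:1. Sum = 13.
n = 8, so closeness = 7/13.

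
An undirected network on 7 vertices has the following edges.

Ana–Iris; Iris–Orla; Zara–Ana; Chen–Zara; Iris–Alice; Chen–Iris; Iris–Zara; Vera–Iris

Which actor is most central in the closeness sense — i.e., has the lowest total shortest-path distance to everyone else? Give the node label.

Farness (sum of distances to all others) for each node — Alice:11, Ana:10, Chen:10, Iris:6, Orla:11, Vera:11, Zara:9.
The smallest farness is 6, for Iris, so Iris has the highest closeness.

Iris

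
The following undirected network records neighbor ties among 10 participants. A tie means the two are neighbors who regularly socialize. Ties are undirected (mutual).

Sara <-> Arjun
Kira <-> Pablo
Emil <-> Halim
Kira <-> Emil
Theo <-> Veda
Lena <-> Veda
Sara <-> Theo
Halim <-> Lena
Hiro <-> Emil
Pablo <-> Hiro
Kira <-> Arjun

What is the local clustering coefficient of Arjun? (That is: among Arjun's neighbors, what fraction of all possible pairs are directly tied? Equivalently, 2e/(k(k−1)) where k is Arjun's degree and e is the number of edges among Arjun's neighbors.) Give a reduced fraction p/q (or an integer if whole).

0

Arjun's neighbors: Kira and Sara (k = 2).
Possible neighbor pairs: C(2,2) = 1. Edges among them: none → e = 0.
Clustering(Arjun) = 0/1.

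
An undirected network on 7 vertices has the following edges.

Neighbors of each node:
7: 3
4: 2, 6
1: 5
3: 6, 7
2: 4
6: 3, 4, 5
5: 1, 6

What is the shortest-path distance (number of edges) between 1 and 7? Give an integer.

4

One shortest route is 1 – 5 – 6 – 3 – 7, which uses 4 edges, and at distance 3 from 1 we only reach {3, 4}, which does not include 7. So d(1,7) = 4.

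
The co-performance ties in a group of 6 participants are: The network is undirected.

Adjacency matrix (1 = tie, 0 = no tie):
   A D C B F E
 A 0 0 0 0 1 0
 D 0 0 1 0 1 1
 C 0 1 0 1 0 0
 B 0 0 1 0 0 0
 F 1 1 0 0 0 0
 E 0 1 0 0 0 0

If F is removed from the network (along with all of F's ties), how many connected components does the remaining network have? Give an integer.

Without F, the remaining ties split the others into: {A}; {B, C, D, E}.
That's 2 separate components.

2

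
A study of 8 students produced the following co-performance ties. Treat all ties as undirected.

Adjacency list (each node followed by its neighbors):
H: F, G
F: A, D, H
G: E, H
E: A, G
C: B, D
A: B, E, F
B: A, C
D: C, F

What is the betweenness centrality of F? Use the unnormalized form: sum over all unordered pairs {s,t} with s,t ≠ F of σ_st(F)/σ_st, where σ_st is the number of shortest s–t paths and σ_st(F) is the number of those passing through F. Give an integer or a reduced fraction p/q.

15/2

Pairs whose geodesics pass through F — B–H: 1; A–H: 1; A–D: 1; E–D: 1; G–D: 1; G–C: 1/2; H–D: 1; H–C: 1.
All other pairs contribute 0.
Summing the contributions gives betweenness(F) = 15/2.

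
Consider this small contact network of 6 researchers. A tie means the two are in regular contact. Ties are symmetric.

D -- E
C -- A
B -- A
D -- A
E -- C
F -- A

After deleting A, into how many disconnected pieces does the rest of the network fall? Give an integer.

Without A, the remaining ties split the others into: {C, D, E}; {B}; {F}.
That's 3 separate components.

3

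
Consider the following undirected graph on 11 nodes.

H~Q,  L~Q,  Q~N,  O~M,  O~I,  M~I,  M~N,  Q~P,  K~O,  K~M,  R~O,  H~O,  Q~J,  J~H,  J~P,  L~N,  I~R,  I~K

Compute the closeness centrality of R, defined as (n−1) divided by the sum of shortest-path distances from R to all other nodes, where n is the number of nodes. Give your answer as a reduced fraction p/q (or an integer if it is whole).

2/5

Distances from R: H:2, I:1, J:3, K:2, L:4, M:2, N:3, O:1, P:4, Q:3. Sum = 25.
n = 11, so closeness = 10/25 = 2/5.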